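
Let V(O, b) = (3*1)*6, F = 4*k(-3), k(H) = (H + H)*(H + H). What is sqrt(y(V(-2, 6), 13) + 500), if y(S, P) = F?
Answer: 2*sqrt(161) ≈ 25.377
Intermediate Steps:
k(H) = 4*H**2 (k(H) = (2*H)*(2*H) = 4*H**2)
F = 144 (F = 4*(4*(-3)**2) = 4*(4*9) = 4*36 = 144)
V(O, b) = 18 (V(O, b) = 3*6 = 18)
y(S, P) = 144
sqrt(y(V(-2, 6), 13) + 500) = sqrt(144 + 500) = sqrt(644) = 2*sqrt(161)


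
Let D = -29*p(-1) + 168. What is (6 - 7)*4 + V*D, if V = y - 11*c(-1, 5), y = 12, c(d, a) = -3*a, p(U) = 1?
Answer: 24599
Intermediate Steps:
V = 177 (V = 12 - (-33)*5 = 12 - 11*(-15) = 12 + 165 = 177)
D = 139 (D = -29*1 + 168 = -29 + 168 = 139)
(6 - 7)*4 + V*D = (6 - 7)*4 + 177*139 = -1*4 + 24603 = -4 + 24603 = 24599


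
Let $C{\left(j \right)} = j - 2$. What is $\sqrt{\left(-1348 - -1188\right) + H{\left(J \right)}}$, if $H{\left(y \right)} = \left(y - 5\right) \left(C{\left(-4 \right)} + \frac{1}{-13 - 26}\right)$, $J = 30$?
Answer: $\frac{i \sqrt{472485}}{39} \approx 17.625 i$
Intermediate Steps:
$C{\left(j \right)} = -2 + j$
$H{\left(y \right)} = \frac{1175}{39} - \frac{235 y}{39}$ ($H{\left(y \right)} = \left(y - 5\right) \left(\left(-2 - 4\right) + \frac{1}{-13 - 26}\right) = \left(-5 + y\right) \left(-6 + \frac{1}{-39}\right) = \left(-5 + y\right) \left(-6 - \frac{1}{39}\right) = \left(-5 + y\right) \left(- \frac{235}{39}\right) = \frac{1175}{39} - \frac{235 y}{39}$)
$\sqrt{\left(-1348 - -1188\right) + H{\left(J \right)}} = \sqrt{\left(-1348 - -1188\right) + \left(\frac{1175}{39} - \frac{2350}{13}\right)} = \sqrt{\left(-1348 + 1188\right) + \left(\frac{1175}{39} - \frac{2350}{13}\right)} = \sqrt{-160 - \frac{5875}{39}} = \sqrt{- \frac{12115}{39}} = \frac{i \sqrt{472485}}{39}$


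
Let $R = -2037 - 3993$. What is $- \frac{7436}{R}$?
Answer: $\frac{3718}{3015} \approx 1.2332$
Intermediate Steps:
$R = -6030$
$- \frac{7436}{R} = - \frac{7436}{-6030} = \left(-7436\right) \left(- \frac{1}{6030}\right) = \frac{3718}{3015}$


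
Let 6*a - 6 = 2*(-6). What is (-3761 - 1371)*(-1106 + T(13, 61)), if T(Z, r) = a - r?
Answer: 5994176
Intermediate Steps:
a = -1 (a = 1 + (2*(-6))/6 = 1 + (⅙)*(-12) = 1 - 2 = -1)
T(Z, r) = -1 - r
(-3761 - 1371)*(-1106 + T(13, 61)) = (-3761 - 1371)*(-1106 + (-1 - 1*61)) = -5132*(-1106 + (-1 - 61)) = -5132*(-1106 - 62) = -5132*(-1168) = 5994176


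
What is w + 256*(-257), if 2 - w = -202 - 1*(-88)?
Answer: -65676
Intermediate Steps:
w = 116 (w = 2 - (-202 - 1*(-88)) = 2 - (-202 + 88) = 2 - 1*(-114) = 2 + 114 = 116)
w + 256*(-257) = 116 + 256*(-257) = 116 - 65792 = -65676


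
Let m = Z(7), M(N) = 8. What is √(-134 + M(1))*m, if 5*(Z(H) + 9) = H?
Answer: -114*I*√14/5 ≈ -85.31*I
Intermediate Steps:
Z(H) = -9 + H/5
m = -38/5 (m = -9 + (⅕)*7 = -9 + 7/5 = -38/5 ≈ -7.6000)
√(-134 + M(1))*m = √(-134 + 8)*(-38/5) = √(-126)*(-38/5) = (3*I*√14)*(-38/5) = -114*I*√14/5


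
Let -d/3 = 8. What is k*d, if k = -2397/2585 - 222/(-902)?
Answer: 36864/2255 ≈ 16.348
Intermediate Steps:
d = -24 (d = -3*8 = -24)
k = -1536/2255 (k = -2397*1/2585 - 222*(-1/902) = -51/55 + 111/451 = -1536/2255 ≈ -0.68115)
k*d = -1536/2255*(-24) = 36864/2255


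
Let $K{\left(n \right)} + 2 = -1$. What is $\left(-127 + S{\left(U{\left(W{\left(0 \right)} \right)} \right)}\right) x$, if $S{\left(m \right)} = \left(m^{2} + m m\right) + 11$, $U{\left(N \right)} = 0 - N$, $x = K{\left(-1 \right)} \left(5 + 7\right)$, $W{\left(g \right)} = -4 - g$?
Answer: $3024$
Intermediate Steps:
$K{\left(n \right)} = -3$ ($K{\left(n \right)} = -2 - 1 = -3$)
$x = -36$ ($x = - 3 \left(5 + 7\right) = \left(-3\right) 12 = -36$)
$U{\left(N \right)} = - N$
$S{\left(m \right)} = 11 + 2 m^{2}$ ($S{\left(m \right)} = \left(m^{2} + m^{2}\right) + 11 = 2 m^{2} + 11 = 11 + 2 m^{2}$)
$\left(-127 + S{\left(U{\left(W{\left(0 \right)} \right)} \right)}\right) x = \left(-127 + \left(11 + 2 \left(- (-4 - 0)\right)^{2}\right)\right) \left(-36\right) = \left(-127 + \left(11 + 2 \left(- (-4 + 0)\right)^{2}\right)\right) \left(-36\right) = \left(-127 + \left(11 + 2 \left(\left(-1\right) \left(-4\right)\right)^{2}\right)\right) \left(-36\right) = \left(-127 + \left(11 + 2 \cdot 4^{2}\right)\right) \left(-36\right) = \left(-127 + \left(11 + 2 \cdot 16\right)\right) \left(-36\right) = \left(-127 + \left(11 + 32\right)\right) \left(-36\right) = \left(-127 + 43\right) \left(-36\right) = \left(-84\right) \left(-36\right) = 3024$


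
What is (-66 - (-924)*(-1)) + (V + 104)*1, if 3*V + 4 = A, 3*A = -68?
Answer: -8054/9 ≈ -894.89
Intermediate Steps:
A = -68/3 (A = (⅓)*(-68) = -68/3 ≈ -22.667)
V = -80/9 (V = -4/3 + (⅓)*(-68/3) = -4/3 - 68/9 = -80/9 ≈ -8.8889)
(-66 - (-924)*(-1)) + (V + 104)*1 = (-66 - (-924)*(-1)) + (-80/9 + 104)*1 = (-66 - 66*14) + (856/9)*1 = (-66 - 924) + 856/9 = -990 + 856/9 = -8054/9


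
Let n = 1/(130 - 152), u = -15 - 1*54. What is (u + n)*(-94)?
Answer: 71393/11 ≈ 6490.3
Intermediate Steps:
u = -69 (u = -15 - 54 = -69)
n = -1/22 (n = 1/(-22) = -1/22 ≈ -0.045455)
(u + n)*(-94) = (-69 - 1/22)*(-94) = -1519/22*(-94) = 71393/11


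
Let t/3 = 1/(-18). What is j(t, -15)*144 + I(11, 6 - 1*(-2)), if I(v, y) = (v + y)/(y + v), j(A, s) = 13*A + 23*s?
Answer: -49991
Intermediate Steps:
t = -1/6 (t = 3/(-18) = 3*(-1/18) = -1/6 ≈ -0.16667)
I(v, y) = 1 (I(v, y) = (v + y)/(v + y) = 1)
j(t, -15)*144 + I(11, 6 - 1*(-2)) = (13*(-1/6) + 23*(-15))*144 + 1 = (-13/6 - 345)*144 + 1 = -2083/6*144 + 1 = -49992 + 1 = -49991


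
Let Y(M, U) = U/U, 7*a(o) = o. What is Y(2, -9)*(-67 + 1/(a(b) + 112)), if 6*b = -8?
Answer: -157295/2348 ≈ -66.991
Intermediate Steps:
b = -4/3 (b = (⅙)*(-8) = -4/3 ≈ -1.3333)
a(o) = o/7
Y(M, U) = 1
Y(2, -9)*(-67 + 1/(a(b) + 112)) = 1*(-67 + 1/((⅐)*(-4/3) + 112)) = 1*(-67 + 1/(-4/21 + 112)) = 1*(-67 + 1/(2348/21)) = 1*(-67 + 21/2348) = 1*(-157295/2348) = -157295/2348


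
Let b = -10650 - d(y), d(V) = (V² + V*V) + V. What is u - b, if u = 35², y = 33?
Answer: 14086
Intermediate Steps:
d(V) = V + 2*V² (d(V) = (V² + V²) + V = 2*V² + V = V + 2*V²)
b = -12861 (b = -10650 - 33*(1 + 2*33) = -10650 - 33*(1 + 66) = -10650 - 33*67 = -10650 - 1*2211 = -10650 - 2211 = -12861)
u = 1225
u - b = 1225 - 1*(-12861) = 1225 + 12861 = 14086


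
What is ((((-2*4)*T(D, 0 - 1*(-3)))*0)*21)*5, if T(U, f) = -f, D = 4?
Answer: 0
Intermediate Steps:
((((-2*4)*T(D, 0 - 1*(-3)))*0)*21)*5 = ((((-2*4)*(-(0 - 1*(-3))))*0)*21)*5 = ((-(-8)*(0 + 3)*0)*21)*5 = ((-(-8)*3*0)*21)*5 = ((-8*(-3)*0)*21)*5 = ((24*0)*21)*5 = (0*21)*5 = 0*5 = 0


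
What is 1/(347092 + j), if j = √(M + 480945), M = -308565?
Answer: 86773/30118171021 - 13*√255/60236342042 ≈ 2.8776e-6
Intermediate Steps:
j = 26*√255 (j = √(-308565 + 480945) = √172380 = 26*√255 ≈ 415.19)
1/(347092 + j) = 1/(347092 + 26*√255)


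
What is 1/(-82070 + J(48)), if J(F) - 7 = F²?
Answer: -1/79759 ≈ -1.2538e-5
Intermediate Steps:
J(F) = 7 + F²
1/(-82070 + J(48)) = 1/(-82070 + (7 + 48²)) = 1/(-82070 + (7 + 2304)) = 1/(-82070 + 2311) = 1/(-79759) = -1/79759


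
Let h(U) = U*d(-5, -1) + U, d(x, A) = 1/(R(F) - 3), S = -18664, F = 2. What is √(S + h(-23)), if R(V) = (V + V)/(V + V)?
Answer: I*√74702/2 ≈ 136.66*I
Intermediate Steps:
R(V) = 1 (R(V) = (2*V)/((2*V)) = (2*V)*(1/(2*V)) = 1)
d(x, A) = -½ (d(x, A) = 1/(1 - 3) = 1/(-2) = -½)
h(U) = U/2 (h(U) = U*(-½) + U = -U/2 + U = U/2)
√(S + h(-23)) = √(-18664 + (½)*(-23)) = √(-18664 - 23/2) = √(-37351/2) = I*√74702/2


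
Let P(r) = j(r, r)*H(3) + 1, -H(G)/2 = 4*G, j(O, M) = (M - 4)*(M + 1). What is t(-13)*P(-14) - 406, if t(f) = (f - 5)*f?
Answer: -1314316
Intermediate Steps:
j(O, M) = (1 + M)*(-4 + M) (j(O, M) = (-4 + M)*(1 + M) = (1 + M)*(-4 + M))
H(G) = -8*G
t(f) = f*(-5 + f) (t(f) = (-5 + f)*f = f*(-5 + f))
P(r) = 97 - 24*r² + 72*r (P(r) = (-4 + r² - 3*r)*(-8*3) + 1 = (-4 + r² - 3*r)*(-24) + 1 = (96 - 24*r² + 72*r) + 1 = 97 - 24*r² + 72*r)
t(-13)*P(-14) - 406 = (-13*(-5 - 13))*(97 - 24*(-14)² + 72*(-14)) - 406 = (-13*(-18))*(97 - 24*196 - 1008) - 406 = 234*(97 - 4704 - 1008) - 406 = 234*(-5615) - 406 = -1313910 - 406 = -1314316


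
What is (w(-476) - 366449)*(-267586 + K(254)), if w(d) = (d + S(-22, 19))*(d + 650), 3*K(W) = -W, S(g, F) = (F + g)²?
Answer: 359514093484/3 ≈ 1.1984e+11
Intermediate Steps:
K(W) = -W/3 (K(W) = (-W)/3 = -W/3)
w(d) = (9 + d)*(650 + d) (w(d) = (d + (19 - 22)²)*(d + 650) = (d + (-3)²)*(650 + d) = (d + 9)*(650 + d) = (9 + d)*(650 + d))
(w(-476) - 366449)*(-267586 + K(254)) = ((5850 + (-476)² + 659*(-476)) - 366449)*(-267586 - ⅓*254) = ((5850 + 226576 - 313684) - 366449)*(-267586 - 254/3) = (-81258 - 366449)*(-803012/3) = -447707*(-803012/3) = 359514093484/3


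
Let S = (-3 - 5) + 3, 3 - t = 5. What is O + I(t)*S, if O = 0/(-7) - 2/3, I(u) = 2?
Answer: -32/3 ≈ -10.667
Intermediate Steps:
t = -2 (t = 3 - 1*5 = 3 - 5 = -2)
S = -5 (S = -8 + 3 = -5)
O = -⅔ (O = 0*(-⅐) - 2*⅓ = 0 - ⅔ = -⅔ ≈ -0.66667)
O + I(t)*S = -⅔ + 2*(-5) = -⅔ - 10 = -32/3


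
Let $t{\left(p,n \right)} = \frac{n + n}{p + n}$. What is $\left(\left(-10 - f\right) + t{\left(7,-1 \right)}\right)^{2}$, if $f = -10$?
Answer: $\frac{1}{9} \approx 0.11111$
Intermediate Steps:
$t{\left(p,n \right)} = \frac{2 n}{n + p}$
$\left(\left(-10 - f\right) + t{\left(7,-1 \right)}\right)^{2} = \left(\left(-10 - -10\right) + 2 \left(-1\right) \frac{1}{-1 + 7}\right)^{2} = \left(\left(-10 + 10\right) + 2 \left(-1\right) \frac{1}{6}\right)^{2} = \left(0 + 2 \left(-1\right) \frac{1}{6}\right)^{2} = \left(0 - \frac{1}{3}\right)^{2} = \left(- \frac{1}{3}\right)^{2} = \frac{1}{9}$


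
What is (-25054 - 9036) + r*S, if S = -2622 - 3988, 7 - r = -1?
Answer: -86970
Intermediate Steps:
r = 8 (r = 7 - 1*(-1) = 7 + 1 = 8)
S = -6610
(-25054 - 9036) + r*S = (-25054 - 9036) + 8*(-6610) = -34090 - 52880 = -86970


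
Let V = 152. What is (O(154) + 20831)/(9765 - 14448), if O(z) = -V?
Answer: -6893/1561 ≈ -4.4158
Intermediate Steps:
O(z) = -152 (O(z) = -1*152 = -152)
(O(154) + 20831)/(9765 - 14448) = (-152 + 20831)/(9765 - 14448) = 20679/(-4683) = 20679*(-1/4683) = -6893/1561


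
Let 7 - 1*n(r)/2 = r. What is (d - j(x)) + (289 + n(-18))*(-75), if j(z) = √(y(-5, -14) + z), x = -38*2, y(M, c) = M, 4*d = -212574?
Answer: -157137/2 - 9*I ≈ -78569.0 - 9.0*I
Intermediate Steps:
d = -106287/2 (d = (¼)*(-212574) = -106287/2 ≈ -53144.)
x = -76
j(z) = √(-5 + z)
n(r) = 14 - 2*r
(d - j(x)) + (289 + n(-18))*(-75) = (-106287/2 - √(-5 - 76)) + (289 + (14 - 2*(-18)))*(-75) = (-106287/2 - √(-81)) + (289 + (14 + 36))*(-75) = (-106287/2 - 9*I) + (289 + 50)*(-75) = (-106287/2 - 9*I) + 339*(-75) = (-106287/2 - 9*I) - 25425 = -157137/2 - 9*I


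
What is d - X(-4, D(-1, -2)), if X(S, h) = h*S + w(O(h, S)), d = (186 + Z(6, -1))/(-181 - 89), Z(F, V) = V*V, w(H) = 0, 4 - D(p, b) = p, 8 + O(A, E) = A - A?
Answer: 5213/270 ≈ 19.307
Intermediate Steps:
O(A, E) = -8 (O(A, E) = -8 + (A - A) = -8 + 0 = -8)
D(p, b) = 4 - p
Z(F, V) = V²
d = -187/270 (d = (186 + (-1)²)/(-181 - 89) = (186 + 1)/(-270) = 187*(-1/270) = -187/270 ≈ -0.69259)
X(S, h) = S*h (X(S, h) = h*S + 0 = S*h + 0 = S*h)
d - X(-4, D(-1, -2)) = -187/270 - (-4)*(4 - 1*(-1)) = -187/270 - (-4)*(4 + 1) = -187/270 - (-4)*5 = -187/270 - 1*(-20) = -187/270 + 20 = 5213/270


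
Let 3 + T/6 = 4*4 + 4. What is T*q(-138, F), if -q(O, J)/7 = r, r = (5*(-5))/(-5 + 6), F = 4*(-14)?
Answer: 17850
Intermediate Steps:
F = -56
T = 102 (T = -18 + 6*(4*4 + 4) = -18 + 6*(16 + 4) = -18 + 6*20 = -18 + 120 = 102)
r = -25 (r = -25/1 = -25*1 = -25)
q(O, J) = 175 (q(O, J) = -7*(-25) = 175)
T*q(-138, F) = 102*175 = 17850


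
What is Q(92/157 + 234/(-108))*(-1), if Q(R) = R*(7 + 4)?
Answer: 16379/942 ≈ 17.387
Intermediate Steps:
Q(R) = 11*R (Q(R) = R*11 = 11*R)
Q(92/157 + 234/(-108))*(-1) = (11*(92/157 + 234/(-108)))*(-1) = (11*(92*(1/157) + 234*(-1/108)))*(-1) = (11*(92/157 - 13/6))*(-1) = (11*(-1489/942))*(-1) = -16379/942*(-1) = 16379/942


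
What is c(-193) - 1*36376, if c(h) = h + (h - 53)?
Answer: -36815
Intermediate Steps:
c(h) = -53 + 2*h (c(h) = h + (-53 + h) = -53 + 2*h)
c(-193) - 1*36376 = (-53 + 2*(-193)) - 1*36376 = (-53 - 386) - 36376 = -439 - 36376 = -36815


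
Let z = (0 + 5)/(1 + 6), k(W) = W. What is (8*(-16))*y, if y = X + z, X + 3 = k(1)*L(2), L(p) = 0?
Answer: 2048/7 ≈ 292.57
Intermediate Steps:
X = -3 (X = -3 + 1*0 = -3 + 0 = -3)
z = 5/7 ≈ 0.71429
y = -16/7 (y = -3 + 5/7 = -16/7 ≈ -2.2857)
(8*(-16))*y = (8*(-16))*(-16/7) = -128*(-16/7) = 2048/7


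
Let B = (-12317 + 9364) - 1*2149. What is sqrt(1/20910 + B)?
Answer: I*sqrt(2230737745290)/20910 ≈ 71.428*I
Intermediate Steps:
B = -5102 (B = -2953 - 2149 = -5102)
sqrt(1/20910 + B) = sqrt(1/20910 - 5102) = sqrt(-106682819/20910) = I*sqrt(2230737745290)/20910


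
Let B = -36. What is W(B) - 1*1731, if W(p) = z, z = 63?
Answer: -1668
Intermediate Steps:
W(p) = 63
W(B) - 1*1731 = 63 - 1*1731 = 63 - 1731 = -1668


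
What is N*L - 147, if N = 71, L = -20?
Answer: -1567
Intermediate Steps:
N*L - 147 = 71*(-20) - 147 = -1420 - 147 = -1567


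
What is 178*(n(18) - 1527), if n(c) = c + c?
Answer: -265398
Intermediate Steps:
n(c) = 2*c
178*(n(18) - 1527) = 178*(2*18 - 1527) = 178*(36 - 1527) = 178*(-1491) = -265398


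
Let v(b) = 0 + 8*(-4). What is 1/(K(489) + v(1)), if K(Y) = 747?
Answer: 1/715 ≈ 0.0013986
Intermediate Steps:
v(b) = -32 (v(b) = 0 - 32 = -32)
1/(K(489) + v(1)) = 1/(747 - 32) = 1/715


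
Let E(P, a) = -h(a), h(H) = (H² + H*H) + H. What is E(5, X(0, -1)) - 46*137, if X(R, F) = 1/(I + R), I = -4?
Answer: -50415/8 ≈ -6301.9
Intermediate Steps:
h(H) = H + 2*H² (h(H) = (H² + H²) + H = 2*H² + H = H + 2*H²)
X(R, F) = 1/(-4 + R)
E(P, a) = -a*(1 + 2*a)
E(5, X(0, -1)) - 46*137 = -(1 + 2/(-4 + 0))/(-4 + 0) - 46*137 = -1*(1 + 2/(-4))/(-4) - 6302 = -1*(-¼)*(1 + 2*(-¼)) - 6302 = -1*(-¼)*(1 - ½) - 6302 = -1*(-¼)*½ - 6302 = ⅛ - 6302 = -50415/8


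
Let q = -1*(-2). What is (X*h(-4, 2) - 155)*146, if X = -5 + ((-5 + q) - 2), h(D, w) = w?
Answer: -25550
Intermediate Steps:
q = 2
X = -10 (X = -5 + ((-5 + 2) - 2) = -5 + (-3 - 2) = -5 - 5 = -10)
(X*h(-4, 2) - 155)*146 = (-10*2 - 155)*146 = (-20 - 155)*146 = -175*146 = -25550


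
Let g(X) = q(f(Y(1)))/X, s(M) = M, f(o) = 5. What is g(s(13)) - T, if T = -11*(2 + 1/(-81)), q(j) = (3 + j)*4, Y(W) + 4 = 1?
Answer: 25615/1053 ≈ 24.326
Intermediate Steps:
Y(W) = -3 (Y(W) = -4 + 1 = -3)
q(j) = 12 + 4*j
g(X) = 32/X (g(X) = (12 + 4*5)/X = (12 + 20)/X = 32/X)
T = -1771/81 (T = -11*(2 - 1/81) = -11*161/81 = -1771/81 ≈ -21.864)
g(s(13)) - T = 32/13 - 1*(-1771/81) = 32*(1/13) + 1771/81 = 32/13 + 1771/81 = 25615/1053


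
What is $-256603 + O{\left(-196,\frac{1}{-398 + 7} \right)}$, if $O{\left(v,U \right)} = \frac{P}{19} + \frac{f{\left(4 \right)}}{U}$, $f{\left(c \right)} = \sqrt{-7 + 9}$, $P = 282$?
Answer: $- \frac{4875175}{19} - 391 \sqrt{2} \approx -2.5714 \cdot 10^{5}$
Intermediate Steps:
$f{\left(c \right)} = \sqrt{2}$
$O{\left(v,U \right)} = \frac{282}{19} + \frac{\sqrt{2}}{U}$
$-256603 + O{\left(-196,\frac{1}{-398 + 7} \right)} = -256603 + \left(\frac{282}{19} + \frac{\sqrt{2}}{\frac{1}{-398 + 7}}\right) = -256603 + \left(\frac{282}{19} + \frac{\sqrt{2}}{\frac{1}{-391}}\right) = -256603 + \left(\frac{282}{19} + \frac{\sqrt{2}}{- \frac{1}{391}}\right) = -256603 + \left(\frac{282}{19} + \sqrt{2} \left(-391\right)\right) = -256603 + \left(\frac{282}{19} - 391 \sqrt{2}\right) = - \frac{4875175}{19} - 391 \sqrt{2}$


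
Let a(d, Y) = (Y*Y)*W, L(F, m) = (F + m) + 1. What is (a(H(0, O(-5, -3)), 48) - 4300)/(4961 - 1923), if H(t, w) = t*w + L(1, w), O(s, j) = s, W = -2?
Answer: -4454/1519 ≈ -2.9322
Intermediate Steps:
L(F, m) = 1 + F + m
H(t, w) = 2 + w + t*w (H(t, w) = t*w + (1 + 1 + w) = t*w + (2 + w) = 2 + w + t*w)
a(d, Y) = -2*Y² (a(d, Y) = (Y*Y)*(-2) = Y²*(-2) = -2*Y²)
(a(H(0, O(-5, -3)), 48) - 4300)/(4961 - 1923) = (-2*48² - 4300)/(4961 - 1923) = (-2*2304 - 4300)/3038 = (-4608 - 4300)*(1/3038) = -8908*1/3038 = -4454/1519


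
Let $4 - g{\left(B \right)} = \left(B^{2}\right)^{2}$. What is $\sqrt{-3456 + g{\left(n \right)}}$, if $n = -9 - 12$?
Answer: $i \sqrt{197933} \approx 444.9 i$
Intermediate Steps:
$n = -21$ ($n = -9 - 12 = -21$)
$g{\left(B \right)} = 4 - B^{4}$ ($g{\left(B \right)} = 4 - \left(B^{2}\right)^{2} = 4 - B^{4}$)
$\sqrt{-3456 + g{\left(n \right)}} = \sqrt{-3456 + \left(4 - \left(-21\right)^{4}\right)} = \sqrt{-3456 + \left(4 - 194481\right)} = \sqrt{-3456 - 194477} = \sqrt{-197933} = i \sqrt{197933}$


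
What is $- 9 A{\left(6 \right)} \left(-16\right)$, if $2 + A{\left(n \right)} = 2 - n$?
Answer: $-864$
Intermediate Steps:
$A{\left(n \right)} = - n$ ($A{\left(n \right)} = -2 - \left(-2 + n\right) = - n$)
$- 9 A{\left(6 \right)} \left(-16\right) = - 9 \left(\left(-1\right) 6\right) \left(-16\right) = \left(-9\right) \left(-6\right) \left(-16\right) = 54 \left(-16\right) = -864$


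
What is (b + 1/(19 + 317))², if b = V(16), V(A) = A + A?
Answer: 115627009/112896 ≈ 1024.2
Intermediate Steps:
V(A) = 2*A
b = 32 (b = 2*16 = 32)
(b + 1/(19 + 317))² = (32 + 1/(19 + 317))² = (32 + 1/336)² = (10753/336)² = 115627009/112896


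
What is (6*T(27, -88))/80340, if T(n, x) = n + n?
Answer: 27/6695 ≈ 0.0040329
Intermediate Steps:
T(n, x) = 2*n
(6*T(27, -88))/80340 = (6*(2*27))/80340 = (6*54)*(1/80340) = 324*(1/80340) = 27/6695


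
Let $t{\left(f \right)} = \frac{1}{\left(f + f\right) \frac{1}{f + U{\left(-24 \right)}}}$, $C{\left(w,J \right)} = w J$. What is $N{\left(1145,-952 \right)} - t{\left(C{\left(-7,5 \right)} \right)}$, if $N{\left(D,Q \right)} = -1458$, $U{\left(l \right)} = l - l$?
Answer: $- \frac{2917}{2} \approx -1458.5$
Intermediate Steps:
$U{\left(l \right)} = 0$
$C{\left(w,J \right)} = J w$
$t{\left(f \right)} = \frac{1}{2}$ ($t{\left(f \right)} = \frac{1}{\left(f + f\right) \frac{1}{f + 0}} = \frac{1}{2 f \frac{1}{f}} = \frac{1}{2}$)
$N{\left(1145,-952 \right)} - t{\left(C{\left(-7,5 \right)} \right)} = -1458 - \frac{1}{2} = - \frac{2917}{2}$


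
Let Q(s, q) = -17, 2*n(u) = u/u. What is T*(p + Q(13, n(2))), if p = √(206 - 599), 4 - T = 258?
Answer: 4318 - 254*I*√393 ≈ 4318.0 - 5035.4*I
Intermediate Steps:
n(u) = ½ (n(u) = (u/u)/2 = (½)*1 = ½)
T = -254 (T = 4 - 1*258 = 4 - 258 = -254)
p = I*√393 (p = √(-393) = I*√393 ≈ 19.824*I)
T*(p + Q(13, n(2))) = -254*(I*√393 - 17) = -254*(-17 + I*√393) = 4318 - 254*I*√393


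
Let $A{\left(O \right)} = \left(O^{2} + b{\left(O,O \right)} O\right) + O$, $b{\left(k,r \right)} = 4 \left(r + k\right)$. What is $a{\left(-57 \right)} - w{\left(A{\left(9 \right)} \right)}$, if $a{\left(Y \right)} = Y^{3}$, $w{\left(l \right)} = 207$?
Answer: $-185400$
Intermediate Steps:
$b{\left(k,r \right)} = 4 k + 4 r$ ($b{\left(k,r \right)} = 4 \left(k + r\right) = 4 k + 4 r$)
$A{\left(O \right)} = O + 9 O^{2}$ ($A{\left(O \right)} = \left(O^{2} + \left(4 O + 4 O\right) O\right) + O = \left(O^{2} + 8 O O\right) + O = \left(O^{2} + 8 O^{2}\right) + O = 9 O^{2} + O = O + 9 O^{2}$)
$a{\left(-57 \right)} - w{\left(A{\left(9 \right)} \right)} = \left(-57\right)^{3} - 207 = -185193 - 207 = -185400$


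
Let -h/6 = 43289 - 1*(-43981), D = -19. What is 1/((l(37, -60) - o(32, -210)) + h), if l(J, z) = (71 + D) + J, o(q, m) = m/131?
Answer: -131/68582351 ≈ -1.9101e-6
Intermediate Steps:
o(q, m) = m/131 (o(q, m) = m*(1/131) = m/131)
h = -523620 (h = -6*(43289 - 1*(-43981)) = -6*(43289 + 43981) = -6*87270 = -523620)
l(J, z) = 52 + J (l(J, z) = (71 - 19) + J = 52 + J)
1/((l(37, -60) - o(32, -210)) + h) = 1/(((52 + 37) - (-210)/131) - 523620) = 1/((89 - 1*(-210/131)) - 523620) = 1/((89 + 210/131) - 523620) = 1/(11869/131 - 523620) = 1/(-68582351/131) = -131/68582351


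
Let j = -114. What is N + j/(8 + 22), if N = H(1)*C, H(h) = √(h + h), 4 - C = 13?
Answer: -19/5 - 9*√2 ≈ -16.528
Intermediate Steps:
C = -9 (C = 4 - 1*13 = 4 - 13 = -9)
H(h) = √2*√h (H(h) = √(2*h) = √2*√h)
N = -9*√2 (N = (√2*√1)*(-9) = (√2*1)*(-9) = √2*(-9) = -9*√2 ≈ -12.728)
N + j/(8 + 22) = -9*√2 - 114/(8 + 22) = -9*√2 - 114/30 = -9*√2 + (1/30)*(-114) = -9*√2 - 19/5 = -19/5 - 9*√2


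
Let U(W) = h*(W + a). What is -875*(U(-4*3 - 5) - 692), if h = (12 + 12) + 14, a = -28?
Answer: 2101750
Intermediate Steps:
h = 38 (h = 24 + 14 = 38)
U(W) = -1064 + 38*W (U(W) = 38*(W - 28) = 38*(-28 + W) = -1064 + 38*W)
-875*(U(-4*3 - 5) - 692) = -875*((-1064 + 38*(-4*3 - 5)) - 692) = -875*((-1064 + 38*(-12 - 5)) - 692) = -875*((-1064 + 38*(-17)) - 692) = -875*((-1064 - 646) - 692) = -875*(-1710 - 692) = -875*(-2402) = 2101750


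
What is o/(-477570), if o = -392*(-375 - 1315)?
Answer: -66248/47757 ≈ -1.3872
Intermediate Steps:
o = 662480 (o = -392*(-1690) = 662480)
o/(-477570) = 662480/(-477570) = 662480*(-1/477570) = -66248/47757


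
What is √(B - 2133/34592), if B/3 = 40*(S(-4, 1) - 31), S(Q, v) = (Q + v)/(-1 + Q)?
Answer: I*√272830885338/8648 ≈ 60.399*I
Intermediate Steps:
S(Q, v) = (Q + v)/(-1 + Q)
B = -3648 (B = 3*(40*((-4 + 1)/(-1 - 4) - 31)) = 3*(40*(-3/(-5) - 31)) = 3*(40*(-⅕*(-3) - 31)) = 3*(40*(⅗ - 31)) = 3*(40*(-152/5)) = 3*(-1216) = -3648)
√(B - 2133/34592) = √(-3648 - 2133/34592) = √(-126193749/34592) = I*√272830885338/8648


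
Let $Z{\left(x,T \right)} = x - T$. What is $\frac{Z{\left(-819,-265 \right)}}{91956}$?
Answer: $- \frac{277}{45978} \approx -0.0060246$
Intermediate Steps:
$\frac{Z{\left(-819,-265 \right)}}{91956} = \frac{-819 - -265}{91956} = \left(-819 + 265\right) \frac{1}{91956} = \left(-554\right) \frac{1}{91956} = - \frac{277}{45978}$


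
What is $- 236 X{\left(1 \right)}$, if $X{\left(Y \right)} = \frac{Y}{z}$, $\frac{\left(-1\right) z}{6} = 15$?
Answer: $\frac{118}{45} \approx 2.6222$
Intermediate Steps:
$z = -90$ ($z = \left(-6\right) 15 = -90$)
$X{\left(Y \right)} = - \frac{Y}{90}$ ($X{\left(Y \right)} = \frac{Y}{-90} = Y \left(- \frac{1}{90}\right) = - \frac{Y}{90}$)
$- 236 X{\left(1 \right)} = - 236 \left(\left(- \frac{1}{90}\right) 1\right) = \left(-236\right) \left(- \frac{1}{90}\right) = \frac{118}{45}$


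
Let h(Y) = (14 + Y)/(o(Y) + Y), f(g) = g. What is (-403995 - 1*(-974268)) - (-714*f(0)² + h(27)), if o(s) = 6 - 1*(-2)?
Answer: 19959514/35 ≈ 5.7027e+5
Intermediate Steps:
o(s) = 8 (o(s) = 6 + 2 = 8)
h(Y) = (14 + Y)/(8 + Y)
(-403995 - 1*(-974268)) - (-714*f(0)² + h(27)) = (-403995 - 1*(-974268)) - (-714*0² + (14 + 27)/(8 + 27)) = (-403995 + 974268) - (-714*0 + 41/35) = 570273 - (0 + (1/35)*41) = 570273 - (0 + 41/35) = 570273 - 1*41/35 = 570273 - 41/35 = 19959514/35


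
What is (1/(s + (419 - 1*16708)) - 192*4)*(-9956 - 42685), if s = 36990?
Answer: 836905937247/20701 ≈ 4.0428e+7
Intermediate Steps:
(1/(s + (419 - 1*16708)) - 192*4)*(-9956 - 42685) = (1/(36990 + (419 - 1*16708)) - 192*4)*(-9956 - 42685) = (1/(36990 + (419 - 16708)) - 768)*(-52641) = (1/(36990 - 16289) - 768)*(-52641) = (1/20701 - 768)*(-52641) = -15898367/20701*(-52641) = 836905937247/20701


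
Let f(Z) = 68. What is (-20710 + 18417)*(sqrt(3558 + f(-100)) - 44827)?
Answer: 102788311 - 16051*sqrt(74) ≈ 1.0265e+8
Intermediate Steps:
(-20710 + 18417)*(sqrt(3558 + f(-100)) - 44827) = (-20710 + 18417)*(sqrt(3558 + 68) - 44827) = -2293*(sqrt(3626) - 44827) = -2293*(7*sqrt(74) - 44827) = -2293*(-44827 + 7*sqrt(74)) = 102788311 - 16051*sqrt(74)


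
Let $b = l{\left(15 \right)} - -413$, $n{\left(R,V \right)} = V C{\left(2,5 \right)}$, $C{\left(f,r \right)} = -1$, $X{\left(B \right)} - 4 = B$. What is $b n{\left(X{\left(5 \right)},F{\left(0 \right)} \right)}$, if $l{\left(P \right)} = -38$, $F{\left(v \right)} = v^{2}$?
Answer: $0$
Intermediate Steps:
$X{\left(B \right)} = 4 + B$
$n{\left(R,V \right)} = - V$ ($n{\left(R,V \right)} = V \left(-1\right) = - V$)
$b = 375$ ($b = -38 - -413 = -38 + 413 = 375$)
$b n{\left(X{\left(5 \right)},F{\left(0 \right)} \right)} = 375 \left(- 0^{2}\right) = 375 \left(\left(-1\right) 0\right) = 375 \cdot 0 = 0$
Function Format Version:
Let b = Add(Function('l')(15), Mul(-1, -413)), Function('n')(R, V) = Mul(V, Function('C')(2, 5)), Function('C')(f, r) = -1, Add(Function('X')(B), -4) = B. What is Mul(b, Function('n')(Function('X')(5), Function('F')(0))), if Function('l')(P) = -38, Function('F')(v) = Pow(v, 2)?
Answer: 0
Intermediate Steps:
Function('X')(B) = Add(4, B)
Function('n')(R, V) = Mul(-1, V) (Function('n')(R, V) = Mul(V, -1) = Mul(-1, V))
b = 375 (b = Add(-38, Mul(-1, -413)) = Add(-38, 413) = 375)
Mul(b, Function('n')(Function('X')(5), Function('F')(0))) = Mul(375, Mul(-1, Pow(0, 2))) = Mul(375, Mul(-1, 0)) = Mul(375, 0) = 0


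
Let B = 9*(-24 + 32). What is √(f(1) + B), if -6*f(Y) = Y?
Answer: √2586/6 ≈ 8.4754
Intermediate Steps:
f(Y) = -Y/6
B = 72 (B = 9*8 = 72)
√(f(1) + B) = √(-⅙*1 + 72) = √(-⅙ + 72) = √(431/6) = √2586/6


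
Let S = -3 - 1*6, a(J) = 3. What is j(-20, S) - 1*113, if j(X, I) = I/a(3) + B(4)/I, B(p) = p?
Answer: -1048/9 ≈ -116.44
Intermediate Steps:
S = -9 (S = -3 - 6 = -9)
j(X, I) = 4/I + I/3 (j(X, I) = I/3 + 4/I = 4/I + I/3)
j(-20, S) - 1*113 = (4/(-9) + (1/3)*(-9)) - 1*113 = (4*(-1/9) - 3) - 113 = (-4/9 - 3) - 113 = -31/9 - 113 = -1048/9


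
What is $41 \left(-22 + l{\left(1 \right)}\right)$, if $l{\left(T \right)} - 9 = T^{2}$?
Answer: $-492$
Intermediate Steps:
$l{\left(T \right)} = 9 + T^{2}$
$41 \left(-22 + l{\left(1 \right)}\right) = 41 \left(-22 + \left(9 + 1^{2}\right)\right) = 41 \left(-22 + \left(9 + 1\right)\right) = 41 \left(-22 + 10\right) = 41 \left(-12\right) = -492$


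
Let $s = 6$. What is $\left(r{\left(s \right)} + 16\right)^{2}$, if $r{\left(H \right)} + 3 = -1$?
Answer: $144$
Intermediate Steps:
$r{\left(H \right)} = -4$ ($r{\left(H \right)} = -3 - 1 = -4$)
$\left(r{\left(s \right)} + 16\right)^{2} = \left(-4 + 16\right)^{2} = 12^{2} = 144$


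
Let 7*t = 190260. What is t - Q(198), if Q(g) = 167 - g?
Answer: 27211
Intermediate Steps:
t = 27180 (t = (⅐)*190260 = 27180)
t - Q(198) = 27180 - (167 - 1*198) = 27180 - (167 - 198) = 27180 - 1*(-31) = 27180 + 31 = 27211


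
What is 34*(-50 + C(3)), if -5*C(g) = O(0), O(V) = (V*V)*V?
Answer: -1700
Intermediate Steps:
O(V) = V³ (O(V) = V²*V = V³)
C(g) = 0 (C(g) = -⅕*0³ = -⅕*0 = 0)
34*(-50 + C(3)) = 34*(-50 + 0) = 34*(-50) = -1700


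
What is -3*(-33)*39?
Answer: 3861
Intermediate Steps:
-3*(-33)*39 = 99*39 = 3861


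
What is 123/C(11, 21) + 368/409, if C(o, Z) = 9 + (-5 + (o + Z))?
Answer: 21185/4908 ≈ 4.3164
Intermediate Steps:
C(o, Z) = 4 + Z + o (C(o, Z) = 9 + (-5 + (Z + o)) = 9 + (-5 + Z + o) = 4 + Z + o)
123/C(11, 21) + 368/409 = 123/(4 + 21 + 11) + 368/409 = 123/36 + 368*(1/409) = 123*(1/36) + 368/409 = 41/12 + 368/409 = 21185/4908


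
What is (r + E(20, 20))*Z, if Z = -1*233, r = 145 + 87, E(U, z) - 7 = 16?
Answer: -59415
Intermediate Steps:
E(U, z) = 23 (E(U, z) = 7 + 16 = 23)
r = 232
Z = -233
(r + E(20, 20))*Z = (232 + 23)*(-233) = 255*(-233) = -59415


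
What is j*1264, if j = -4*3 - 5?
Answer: -21488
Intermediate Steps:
j = -17 (j = -12 - 5 = -17)
j*1264 = -17*1264 = -21488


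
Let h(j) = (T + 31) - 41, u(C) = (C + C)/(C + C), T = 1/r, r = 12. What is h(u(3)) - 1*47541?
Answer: -570611/12 ≈ -47551.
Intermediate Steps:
T = 1/12 ≈ 0.083333
u(C) = 1 (u(C) = (2*C)/((2*C)) = (2*C)*(1/(2*C)) = 1)
h(j) = -119/12 (h(j) = (1/12 + 31) - 41 = 373/12 - 41 = -119/12)
h(u(3)) - 1*47541 = -119/12 - 1*47541 = -119/12 - 47541 = -570611/12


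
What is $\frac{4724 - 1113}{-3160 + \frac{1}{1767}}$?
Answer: $- \frac{6380637}{5583719} \approx -1.1427$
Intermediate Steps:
$\frac{4724 - 1113}{-3160 + \frac{1}{1767}} = \frac{3611}{-3160 + \frac{1}{1767}} = \frac{3611}{- \frac{5583719}{1767}} = 3611 \left(- \frac{1767}{5583719}\right) = - \frac{6380637}{5583719}$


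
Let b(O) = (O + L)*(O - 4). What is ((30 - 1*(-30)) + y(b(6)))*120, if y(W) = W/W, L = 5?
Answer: 7320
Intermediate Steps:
b(O) = (-4 + O)*(5 + O) (b(O) = (O + 5)*(O - 4) = (5 + O)*(-4 + O) = (-4 + O)*(5 + O))
y(W) = 1
((30 - 1*(-30)) + y(b(6)))*120 = ((30 - 1*(-30)) + 1)*120 = ((30 + 30) + 1)*120 = (60 + 1)*120 = 61*120 = 7320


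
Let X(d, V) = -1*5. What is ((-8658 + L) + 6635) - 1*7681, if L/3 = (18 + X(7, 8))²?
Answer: -9197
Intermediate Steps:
X(d, V) = -5
L = 507 (L = 3*(18 - 5)² = 3*13² = 3*169 = 507)
((-8658 + L) + 6635) - 1*7681 = ((-8658 + 507) + 6635) - 1*7681 = (-8151 + 6635) - 7681 = -1516 - 7681 = -9197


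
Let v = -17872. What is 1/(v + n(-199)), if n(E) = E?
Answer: -1/18071 ≈ -5.5337e-5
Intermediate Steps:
1/(v + n(-199)) = 1/(-17872 - 199) = 1/(-18071) = -1/18071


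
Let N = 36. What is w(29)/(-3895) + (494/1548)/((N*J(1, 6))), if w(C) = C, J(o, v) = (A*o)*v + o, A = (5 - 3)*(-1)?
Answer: -9850681/1193833080 ≈ -0.0082513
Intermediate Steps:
A = -2 (A = 2*(-1) = -2)
J(o, v) = o - 2*o*v (J(o, v) = (-2*o)*v + o = -2*o*v + o = o - 2*o*v)
w(29)/(-3895) + (494/1548)/((N*J(1, 6))) = 29/(-3895) + (494/1548)/((36*(1*(1 - 2*6)))) = 29*(-1/3895) + (494*(1/1548))/((36*(1*(1 - 12)))) = -29/3895 + 247/(774*((36*(1*(-11))))) = -29/3895 + 247/(774*((36*(-11)))) = -29/3895 + (247/774)/(-396) = -29/3895 + (247/774)*(-1/396) = -29/3895 - 247/306504 = -9850681/1193833080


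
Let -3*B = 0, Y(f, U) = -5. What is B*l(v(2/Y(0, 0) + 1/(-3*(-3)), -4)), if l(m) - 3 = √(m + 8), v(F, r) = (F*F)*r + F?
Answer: 0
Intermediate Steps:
v(F, r) = F + r*F² (v(F, r) = F²*r + F = r*F² + F = F + r*F²)
l(m) = 3 + √(8 + m) (l(m) = 3 + √(m + 8) = 3 + √(8 + m))
B = 0 (B = -⅓*0 = 0)
B*l(v(2/Y(0, 0) + 1/(-3*(-3)), -4)) = 0*(3 + √(8 + (2/(-5) + 1/(-3*(-3)))*(1 + (2/(-5) + 1/(-3*(-3)))*(-4)))) = 0*(3 + √(8 + (2*(-⅕) - ⅓*(-⅓))*(1 + (2*(-⅕) - ⅓*(-⅓))*(-4)))) = 0*(3 + √(8 + (-⅖ + ⅑)*(1 + (-⅖ + ⅑)*(-4)))) = 0*(3 + √(8 - 13*(1 - 13/45*(-4))/45)) = 0*(3 + √(8 - 13*(1 + 52/45)/45)) = 0*(3 + √(8 - 13/45*97/45)) = 0*(3 + √(8 - 1261/2025)) = 0*(3 + √(14939/2025)) = 0*(3 + √14939/45) = 0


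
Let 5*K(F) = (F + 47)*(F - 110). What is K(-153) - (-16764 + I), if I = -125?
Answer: 112323/5 ≈ 22465.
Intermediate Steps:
K(F) = (-110 + F)*(47 + F)/5 (K(F) = ((F + 47)*(F - 110))/5 = ((47 + F)*(-110 + F))/5 = ((-110 + F)*(47 + F))/5 = (-110 + F)*(47 + F)/5)
K(-153) - (-16764 + I) = (-1034 - 63/5*(-153) + (⅕)*(-153)²) - (-16764 - 125) = (-1034 + 9639/5 + (⅕)*23409) - 1*(-16889) = (-1034 + 9639/5 + 23409/5) + 16889 = 27878/5 + 16889 = 112323/5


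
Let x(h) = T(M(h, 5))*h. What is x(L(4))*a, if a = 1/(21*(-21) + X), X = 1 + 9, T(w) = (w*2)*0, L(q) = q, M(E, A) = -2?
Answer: 0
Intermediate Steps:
T(w) = 0 (T(w) = (2*w)*0 = 0)
X = 10
x(h) = 0 (x(h) = 0*h = 0)
a = -1/431 (a = 1/(21*(-21) + 10) = 1/(-441 + 10) = 1/(-431) = -1/431 ≈ -0.0023202)
x(L(4))*a = 0*(-1/431) = 0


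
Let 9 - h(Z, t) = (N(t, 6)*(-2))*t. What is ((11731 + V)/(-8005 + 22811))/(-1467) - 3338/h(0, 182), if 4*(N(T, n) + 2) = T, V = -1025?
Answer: -12112052839/57352721481 ≈ -0.21119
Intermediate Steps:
N(T, n) = -2 + T/4
h(Z, t) = 9 - t*(4 - t/2) (h(Z, t) = 9 - (-2 + t/4)*(-2)*t = 9 - (4 - t/2)*t = 9 - t*(4 - t/2))
((11731 + V)/(-8005 + 22811))/(-1467) - 3338/h(0, 182) = ((11731 - 1025)/(-8005 + 22811))/(-1467) - 3338/(9 + (½)*182*(-8 + 182)) = (10706/14806)*(-1/1467) - 3338/(9 + (½)*182*174) = (10706*(1/14806))*(-1/1467) - 3338/(9 + 15834) = (5353/7403)*(-1/1467) - 3338/15843 = -5353/10860201 - 3338*1/15843 = -5353/10860201 - 3338/15843 = -12112052839/57352721481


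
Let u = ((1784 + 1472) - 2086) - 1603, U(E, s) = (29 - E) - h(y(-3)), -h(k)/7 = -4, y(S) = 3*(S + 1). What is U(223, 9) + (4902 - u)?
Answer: 5113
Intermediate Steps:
y(S) = 3 + 3*S (y(S) = 3*(1 + S) = 3 + 3*S)
h(k) = 28 (h(k) = -7*(-4) = 28)
U(E, s) = 1 - E (U(E, s) = (29 - E) - 1*28 = (29 - E) - 28 = 1 - E)
u = -433 (u = (3256 - 2086) - 1603 = 1170 - 1603 = -433)
U(223, 9) + (4902 - u) = (1 - 1*223) + (4902 - 1*(-433)) = (1 - 223) + (4902 + 433) = -222 + 5335 = 5113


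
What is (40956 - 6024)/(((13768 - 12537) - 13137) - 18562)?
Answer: -2911/2539 ≈ -1.1465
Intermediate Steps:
(40956 - 6024)/(((13768 - 12537) - 13137) - 18562) = 34932/((1231 - 13137) - 18562) = 34932/(-11906 - 18562) = 34932/(-30468) = 34932*(-1/30468) = -2911/2539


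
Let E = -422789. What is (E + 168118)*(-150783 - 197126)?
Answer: 88602332939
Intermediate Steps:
(E + 168118)*(-150783 - 197126) = (-422789 + 168118)*(-150783 - 197126) = -254671*(-347909) = 88602332939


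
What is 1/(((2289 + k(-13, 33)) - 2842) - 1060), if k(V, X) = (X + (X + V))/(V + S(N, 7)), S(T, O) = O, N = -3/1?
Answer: -6/9731 ≈ -0.00061659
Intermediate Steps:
N = -3 (N = -3*1 = -3)
k(V, X) = (V + 2*X)/(7 + V) (k(V, X) = (X + (X + V))/(V + 7) = (X + (V + X))/(7 + V) = (V + 2*X)/(7 + V))
1/(((2289 + k(-13, 33)) - 2842) - 1060) = 1/(((2289 + (-13 + 2*33)/(7 - 13)) - 2842) - 1060) = 1/(((2289 + (-13 + 66)/(-6)) - 2842) - 1060) = 1/(((2289 - ⅙*53) - 2842) - 1060) = 1/(((2289 - 53/6) - 2842) - 1060) = 1/((13681/6 - 2842) - 1060) = 1/(-3371/6 - 1060) = 1/(-9731/6) = -6/9731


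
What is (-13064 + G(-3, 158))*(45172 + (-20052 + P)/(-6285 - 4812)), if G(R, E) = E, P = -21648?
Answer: -79876251184/137 ≈ -5.8304e+8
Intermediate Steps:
(-13064 + G(-3, 158))*(45172 + (-20052 + P)/(-6285 - 4812)) = (-13064 + 158)*(45172 + (-20052 - 21648)/(-6285 - 4812)) = -12906*(45172 - 41700/(-11097)) = -12906*(45172 - 41700*(-1/11097)) = -12906*(45172 + 13900/3699) = -12906*167105128/3699 = -79876251184/137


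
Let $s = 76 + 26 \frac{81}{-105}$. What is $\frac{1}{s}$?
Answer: $\frac{35}{1958} \approx 0.017875$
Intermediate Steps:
$s = \frac{1958}{35}$ ($s = 76 + 26 \cdot 81 \left(- \frac{1}{105}\right) = 76 + 26 \left(- \frac{27}{35}\right) = 76 - \frac{702}{35} = \frac{1958}{35} \approx 55.943$)
$\frac{1}{s} = \frac{1}{\frac{1958}{35}} = \frac{35}{1958}$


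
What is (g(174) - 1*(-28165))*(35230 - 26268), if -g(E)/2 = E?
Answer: 249295954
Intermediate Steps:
g(E) = -2*E
(g(174) - 1*(-28165))*(35230 - 26268) = (-2*174 - 1*(-28165))*(35230 - 26268) = (-348 + 28165)*8962 = 27817*8962 = 249295954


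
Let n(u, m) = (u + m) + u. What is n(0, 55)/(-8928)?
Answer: -55/8928 ≈ -0.0061604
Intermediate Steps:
n(u, m) = m + 2*u (n(u, m) = (m + u) + u = m + 2*u)
n(0, 55)/(-8928) = (55 + 2*0)/(-8928) = (55 + 0)*(-1/8928) = 55*(-1/8928) = -55/8928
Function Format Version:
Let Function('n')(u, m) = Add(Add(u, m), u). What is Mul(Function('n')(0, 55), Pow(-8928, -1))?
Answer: Rational(-55, 8928) ≈ -0.0061604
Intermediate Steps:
Function('n')(u, m) = Add(m, Mul(2, u)) (Function('n')(u, m) = Add(Add(m, u), u) = Add(m, Mul(2, u)))
Mul(Function('n')(0, 55), Pow(-8928, -1)) = Mul(Add(55, Mul(2, 0)), Pow(-8928, -1)) = Mul(Add(55, 0), Rational(-1, 8928)) = Mul(55, Rational(-1, 8928)) = Rational(-55, 8928)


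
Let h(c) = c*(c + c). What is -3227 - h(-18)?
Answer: -3875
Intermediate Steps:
h(c) = 2*c**2 (h(c) = c*(2*c) = 2*c**2)
-3227 - h(-18) = -3227 - 2*(-18)**2 = -3227 - 2*324 = -3227 - 1*648 = -3227 - 648 = -3875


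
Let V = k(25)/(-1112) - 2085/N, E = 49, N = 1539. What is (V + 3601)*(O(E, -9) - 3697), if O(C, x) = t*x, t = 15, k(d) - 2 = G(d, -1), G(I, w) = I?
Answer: -983590749835/71307 ≈ -1.3794e+7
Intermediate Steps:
k(d) = 2 + d
V = -786691/570456 (V = (2 + 25)/(-1112) - 2085/1539 = 27*(-1/1112) - 2085*1/1539 = -27/1112 - 695/513 = -786691/570456 ≈ -1.3791)
O(C, x) = 15*x
(V + 3601)*(O(E, -9) - 3697) = (-786691/570456 + 3601)*(15*(-9) - 3697) = 2053425365*(-135 - 3697)/570456 = (2053425365/570456)*(-3832) = -983590749835/71307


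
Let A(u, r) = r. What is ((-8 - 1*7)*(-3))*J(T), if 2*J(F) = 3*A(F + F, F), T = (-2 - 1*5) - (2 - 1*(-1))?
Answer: -675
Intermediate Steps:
T = -10 (T = (-2 - 5) - (2 + 1) = -7 - 1*3 = -7 - 3 = -10)
J(F) = 3*F/2 (J(F) = (3*F)/2 = 3*F/2)
((-8 - 1*7)*(-3))*J(T) = ((-8 - 1*7)*(-3))*((3/2)*(-10)) = ((-8 - 7)*(-3))*(-15) = -15*(-3)*(-15) = 45*(-15) = -675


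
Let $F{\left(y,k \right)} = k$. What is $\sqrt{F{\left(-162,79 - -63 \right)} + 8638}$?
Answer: $2 \sqrt{2195} \approx 93.702$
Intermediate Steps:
$\sqrt{F{\left(-162,79 - -63 \right)} + 8638} = \sqrt{\left(79 - -63\right) + 8638} = \sqrt{\left(79 + 63\right) + 8638} = \sqrt{142 + 8638} = \sqrt{8780} = 2 \sqrt{2195}$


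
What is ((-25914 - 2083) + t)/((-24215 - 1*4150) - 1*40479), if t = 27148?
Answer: 283/22948 ≈ 0.012332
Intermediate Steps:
((-25914 - 2083) + t)/((-24215 - 1*4150) - 1*40479) = ((-25914 - 2083) + 27148)/((-24215 - 1*4150) - 1*40479) = (-27997 + 27148)/((-24215 - 4150) - 40479) = -849/(-28365 - 40479) = -849/(-68844) = -849*(-1/68844) = 283/22948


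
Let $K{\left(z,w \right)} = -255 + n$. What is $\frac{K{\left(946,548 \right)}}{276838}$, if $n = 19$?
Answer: $- \frac{118}{138419} \approx -0.00085248$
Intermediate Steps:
$K{\left(z,w \right)} = -236$ ($K{\left(z,w \right)} = -255 + 19 = -236$)
$\frac{K{\left(946,548 \right)}}{276838} = - \frac{236}{276838} = \left(-236\right) \frac{1}{276838} = - \frac{118}{138419}$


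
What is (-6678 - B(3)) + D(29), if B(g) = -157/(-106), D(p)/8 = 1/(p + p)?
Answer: -20532301/3074 ≈ -6679.3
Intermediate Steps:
D(p) = 4/p (D(p) = 8/(p + p) = 8/((2*p)) = 8*(1/(2*p)) = 4/p)
B(g) = 157/106 (B(g) = -157*(-1/106) = 157/106)
(-6678 - B(3)) + D(29) = (-6678 - 1*157/106) + 4/29 = (-6678 - 157/106) + 4*(1/29) = -708025/106 + 4/29 = -20532301/3074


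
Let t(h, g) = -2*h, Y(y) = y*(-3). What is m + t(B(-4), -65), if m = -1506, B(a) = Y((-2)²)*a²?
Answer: -1122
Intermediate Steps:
Y(y) = -3*y
B(a) = -12*a² (B(a) = (-3*(-2)²)*a² = (-3*4)*a² = -12*a²)
m + t(B(-4), -65) = -1506 - (-24)*(-4)² = -1506 - (-24)*16 = -1506 - 2*(-192) = -1506 + 384 = -1122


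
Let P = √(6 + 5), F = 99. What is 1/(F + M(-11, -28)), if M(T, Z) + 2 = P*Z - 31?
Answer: -3/194 - 7*√11/1067 ≈ -0.037222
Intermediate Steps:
P = √11 ≈ 3.3166
M(T, Z) = -33 + Z*√11 (M(T, Z) = -2 + (√11*Z - 31) = -2 + (Z*√11 - 31) = -2 + (-31 + Z*√11) = -33 + Z*√11)
1/(F + M(-11, -28)) = 1/(99 + (-33 - 28*√11)) = 1/(66 - 28*√11)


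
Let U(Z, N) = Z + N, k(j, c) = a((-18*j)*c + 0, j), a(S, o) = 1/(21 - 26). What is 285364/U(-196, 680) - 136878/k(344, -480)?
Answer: 82882531/121 ≈ 6.8498e+5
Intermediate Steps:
a(S, o) = -⅕ (a(S, o) = 1/(-5) = -⅕)
k(j, c) = -⅕
U(Z, N) = N + Z
285364/U(-196, 680) - 136878/k(344, -480) = 285364/(680 - 196) - 136878/(-⅕) = 285364/484 - 136878*(-5) = 285364*(1/484) + 684390 = 71341/121 + 684390 = 82882531/121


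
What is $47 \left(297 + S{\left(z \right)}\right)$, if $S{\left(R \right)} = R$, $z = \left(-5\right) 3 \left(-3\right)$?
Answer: $16074$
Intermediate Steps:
$z = 45$ ($z = \left(-15\right) \left(-3\right) = 45$)
$47 \left(297 + S{\left(z \right)}\right) = 47 \left(297 + 45\right) = 47 \cdot 342 = 16074$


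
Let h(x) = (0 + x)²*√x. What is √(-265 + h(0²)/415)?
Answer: I*√265 ≈ 16.279*I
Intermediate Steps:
h(x) = x^(5/2) (h(x) = x²*√x = x^(5/2))
√(-265 + h(0²)/415) = √(-265 + (0²)^(5/2)/415) = √(-265 + 0^(5/2)*(1/415)) = √(-265 + 0*(1/415)) = √(-265 + 0) = √(-265) = I*√265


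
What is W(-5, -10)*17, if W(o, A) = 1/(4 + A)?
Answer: -17/6 ≈ -2.8333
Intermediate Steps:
W(-5, -10)*17 = 17/(4 - 10) = 17/(-6) = -⅙*17 = -17/6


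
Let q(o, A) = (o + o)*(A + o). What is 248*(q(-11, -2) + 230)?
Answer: 127968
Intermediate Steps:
q(o, A) = 2*o*(A + o) (q(o, A) = (2*o)*(A + o) = 2*o*(A + o))
248*(q(-11, -2) + 230) = 248*(2*(-11)*(-2 - 11) + 230) = 248*(2*(-11)*(-13) + 230) = 248*(286 + 230) = 248*516 = 127968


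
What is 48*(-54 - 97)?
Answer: -7248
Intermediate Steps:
48*(-54 - 97) = 48*(-151) = -7248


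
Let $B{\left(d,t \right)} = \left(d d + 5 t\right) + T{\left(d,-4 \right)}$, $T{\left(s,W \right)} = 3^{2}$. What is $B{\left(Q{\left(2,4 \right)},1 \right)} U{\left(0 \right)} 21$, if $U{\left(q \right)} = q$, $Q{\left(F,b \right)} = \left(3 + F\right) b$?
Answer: $0$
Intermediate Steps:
$T{\left(s,W \right)} = 9$
$Q{\left(F,b \right)} = b \left(3 + F\right)$
$B{\left(d,t \right)} = 9 + d^{2} + 5 t$ ($B{\left(d,t \right)} = \left(d d + 5 t\right) + 9 = \left(d^{2} + 5 t\right) + 9 = 9 + d^{2} + 5 t$)
$B{\left(Q{\left(2,4 \right)},1 \right)} U{\left(0 \right)} 21 = \left(9 + \left(4 \left(3 + 2\right)\right)^{2} + 5 \cdot 1\right) 0 \cdot 21 = \left(9 + \left(4 \cdot 5\right)^{2} + 5\right) 0 \cdot 21 = \left(9 + 20^{2} + 5\right) 0 \cdot 21 = \left(9 + 400 + 5\right) 0 \cdot 21 = 414 \cdot 0 \cdot 21 = 0 \cdot 21 = 0$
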